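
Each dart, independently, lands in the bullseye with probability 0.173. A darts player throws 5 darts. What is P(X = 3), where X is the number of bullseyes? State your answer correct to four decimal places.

X ~ Binomial(n=5, p=0.173).
P(X=3) = C(5,3) · p^3 · (1−p)^2
= 10 · 0.0051777 · 0.68393 = 0.035412

0.0354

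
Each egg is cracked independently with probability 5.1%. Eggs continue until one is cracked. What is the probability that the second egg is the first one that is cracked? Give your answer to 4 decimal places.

0.0484

Geometric (trials to first success), p = 0.051.
P(Y = 2) = (1−p)^1 · p = 0.949 · 0.051 = 0.048399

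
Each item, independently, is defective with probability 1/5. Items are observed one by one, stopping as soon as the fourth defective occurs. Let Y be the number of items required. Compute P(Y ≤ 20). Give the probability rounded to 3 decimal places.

0.589

Finishing within 20 items ⇔ at least 4 successes in the first 20. With X ~ Binomial(20, 0.20), P(Y ≤ 20) = 1 − P(X ≤ 3).
  k=0: C(20,0)·0.20^0·0.80^20 = 0.01153
  k=1: C(20,1)·0.20^1·0.80^19 = 0.05765
  k=2: C(20,2)·0.20^2·0.80^18 = 0.13691
  k=3: C(20,3)·0.20^3·0.80^17 = 0.20536
1 − 0.41145 = 0.58855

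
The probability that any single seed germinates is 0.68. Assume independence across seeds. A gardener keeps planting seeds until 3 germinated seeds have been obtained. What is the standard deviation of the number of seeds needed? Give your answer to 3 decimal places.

Y = total seeds until the third success; negative binomial with r=3, p=0.68.
SD(Y) = √[r(1−p)/p²] = √(2.07612) = 1.44088

1.441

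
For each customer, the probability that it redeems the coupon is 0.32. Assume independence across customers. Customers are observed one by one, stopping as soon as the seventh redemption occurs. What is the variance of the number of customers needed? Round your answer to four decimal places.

Y = total customers until the seventh success; negative binomial with r=7, p=0.32.
Var(Y) = r(1−p)/p² = 7·0.68 / 0.32² = 46.484375

46.4844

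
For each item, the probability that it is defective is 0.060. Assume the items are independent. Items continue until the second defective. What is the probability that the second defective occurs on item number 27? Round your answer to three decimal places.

0.020

Y = trial on which the second success occurs; negative binomial, r=2, p=0.06.
P(Y=27) = C(26,1) · p^2 · (1−p)^25
= 26 · 0.0036 · 0.21291 = 0.01993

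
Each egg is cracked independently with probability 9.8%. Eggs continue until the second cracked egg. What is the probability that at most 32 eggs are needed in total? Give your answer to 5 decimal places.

0.83497

Finishing within 32 eggs ⇔ at least 2 successes in the first 32. With X ~ Binomial(32, 0.098), P(Y ≤ 32) = 1 − P(X ≤ 1).
  k=0: C(32,0)·0.098^0·0.902^32 = 0.0368646
  k=1: C(32,1)·0.098^1·0.902^31 = 0.1281677
1 − 0.1650323 = 0.8349677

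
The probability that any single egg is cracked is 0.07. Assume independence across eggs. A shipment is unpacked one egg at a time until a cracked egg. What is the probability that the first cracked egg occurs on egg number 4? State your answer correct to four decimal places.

0.0563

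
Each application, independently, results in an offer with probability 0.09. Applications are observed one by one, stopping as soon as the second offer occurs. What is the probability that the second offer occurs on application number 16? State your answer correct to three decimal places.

0.032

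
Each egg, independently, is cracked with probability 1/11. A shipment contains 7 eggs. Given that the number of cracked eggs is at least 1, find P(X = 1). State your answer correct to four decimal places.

X ~ Binomial(7, 0.090909). Want P(X=1 | X≥1) = P(X=1) / P(X≥1).
P(X=1) = C(7,1)·0.090909^1·0.909091^6 = 0.359211
P(X≥1) = 1 − 0.513158 = 0.486842
Ratio = 0.359211 / 0.486842 = 0.737838

0.7378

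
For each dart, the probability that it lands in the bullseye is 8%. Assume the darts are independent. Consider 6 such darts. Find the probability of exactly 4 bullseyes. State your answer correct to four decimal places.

X ~ Binomial(n=6, p=0.08).
P(X=4) = C(6,4) · p^4 · (1−p)^2
= 15 · 4.096e-05 · 0.8464 = 0.000520

0.0005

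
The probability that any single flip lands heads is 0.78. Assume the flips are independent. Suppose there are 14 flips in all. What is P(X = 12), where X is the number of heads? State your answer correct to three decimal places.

X ~ Binomial(n=14, p=0.78).
P(X=12) = C(14,12) · p^12 · (1−p)^2
= 91 · 0.050715 · 0.0484 = 0.22337

0.223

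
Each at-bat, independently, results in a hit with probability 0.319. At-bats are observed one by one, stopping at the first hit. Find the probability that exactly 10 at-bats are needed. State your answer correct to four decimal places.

Geometric (trials to first success), p = 0.319.
P(Y = 10) = (1−p)^9 · p = 0.031501 · 0.319 = 0.010049

0.0100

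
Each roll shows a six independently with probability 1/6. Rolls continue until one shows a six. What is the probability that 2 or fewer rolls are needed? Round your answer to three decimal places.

Y = number of rolls to the first success; geometric, p = 0.166667.
P(Y ≤ 2) = 1 − (1−p)^2 = 1 − 0.69444 = 0.30556

0.306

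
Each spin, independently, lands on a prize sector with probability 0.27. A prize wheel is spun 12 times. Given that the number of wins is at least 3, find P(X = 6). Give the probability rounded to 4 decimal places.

X ~ Binomial(12, 0.27). Want P(X=6 | X≥3) = P(X=6) / P(X≥3).
P(X=6) = C(12,6)·0.27^6·0.73^6 = 0.054174
P(X≥3) = 1 − 0.022902 − 0.101647 − 0.206776 = 0.668675
Ratio = 0.054174 / 0.668675 = 0.081017

0.0810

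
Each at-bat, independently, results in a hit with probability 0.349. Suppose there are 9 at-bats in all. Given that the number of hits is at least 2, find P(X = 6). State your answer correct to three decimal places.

0.048

X ~ Binomial(9, 0.349). Want P(X=6 | X≥2) = P(X=6) / P(X≥2).
P(X=6) = C(9,6)·0.349^6·0.651^3 = 0.04188
P(X≥2) = 1 − 0.02100 − 0.10132 = 0.87767
Ratio = 0.04188 / 0.87767 = 0.04771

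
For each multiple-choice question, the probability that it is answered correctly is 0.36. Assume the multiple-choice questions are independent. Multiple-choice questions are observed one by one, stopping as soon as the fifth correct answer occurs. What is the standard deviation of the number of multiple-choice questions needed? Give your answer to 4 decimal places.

4.9690

Y = total multiple-choice questions until the fifth success; negative binomial with r=5, p=0.36.
SD(Y) = √[r(1−p)/p²] = √(24.691358) = 4.969040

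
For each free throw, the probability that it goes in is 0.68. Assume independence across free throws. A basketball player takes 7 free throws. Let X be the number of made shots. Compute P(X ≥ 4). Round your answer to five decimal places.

X ~ Binomial(7, 0.68); P(X ≥ 4) = Σ C(7,k) p^k (1−p)^(7−k) over k:
  k=4: C(7,4)·0.68^4·0.32^3 = 0.2452187
  k=5: C(7,5)·0.68^5·0.32^2 = 0.3126539
  k=6: C(7,6)·0.68^6·0.32^1 = 0.2214632
  k=7: C(7,7)·0.68^7·0.32^0 = 0.0672299
Total = 0.8465656

0.84657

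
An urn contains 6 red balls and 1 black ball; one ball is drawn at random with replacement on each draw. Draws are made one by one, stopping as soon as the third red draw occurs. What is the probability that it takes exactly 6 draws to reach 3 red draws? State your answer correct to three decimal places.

Y = trial on which the third success occurs; negative binomial, r=3, p=0.857143.
P(Y=6) = C(5,2) · p^3 · (1−p)^3
= 10 · 0.62974 · 0.0029155 = 0.01836

0.018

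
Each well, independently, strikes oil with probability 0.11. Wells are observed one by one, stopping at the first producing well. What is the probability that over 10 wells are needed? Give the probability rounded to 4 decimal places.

Y = number of wells to the first success; geometric, p = 0.11.
P(Y > 10) = P(first 10 all fail) = (1−p)^10 = 0.311817

0.3118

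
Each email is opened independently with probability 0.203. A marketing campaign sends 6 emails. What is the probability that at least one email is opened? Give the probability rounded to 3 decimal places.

0.744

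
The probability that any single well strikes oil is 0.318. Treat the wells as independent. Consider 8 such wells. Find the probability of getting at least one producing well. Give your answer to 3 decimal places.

P(at least one) = 1 − P(none) = 1 − (1 − 0.318)^8
= 1 − 0.04680 = 0.95320

0.953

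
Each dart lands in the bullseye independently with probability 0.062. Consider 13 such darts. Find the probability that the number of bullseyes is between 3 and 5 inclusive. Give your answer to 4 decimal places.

0.0426

X ~ Binomial(13, 0.062); P(3 ≤ X ≤ 5) = Σ C(13,k) p^k (1−p)^(13−k) over k:
  k=3: C(13,3)·0.062^3·0.938^10 = 0.035939
  k=4: C(13,4)·0.062^4·0.938^9 = 0.005939
  k=5: C(13,5)·0.062^5·0.938^8 = 0.000707
Total = 0.042585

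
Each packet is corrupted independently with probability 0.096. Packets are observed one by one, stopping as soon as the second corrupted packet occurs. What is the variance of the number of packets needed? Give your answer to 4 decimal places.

196.1806

Y = total packets until the second success; negative binomial with r=2, p=0.096.
Var(Y) = r(1−p)/p² = 2·0.904 / 0.096² = 196.180556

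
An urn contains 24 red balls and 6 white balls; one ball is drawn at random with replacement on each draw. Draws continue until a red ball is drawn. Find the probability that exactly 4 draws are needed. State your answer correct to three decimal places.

0.006

Geometric (trials to first success), p = 0.80.
P(Y = 4) = (1−p)^3 · p = 0.008 · 0.80 = 0.00640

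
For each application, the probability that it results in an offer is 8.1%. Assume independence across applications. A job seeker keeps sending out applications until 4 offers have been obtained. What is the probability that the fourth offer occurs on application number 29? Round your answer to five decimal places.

Y = trial on which the fourth success occurs; negative binomial, r=4, p=0.081.
P(Y=29) = C(28,3) · p^4 · (1−p)^25
= 3276 · 4.3047e-05 · 0.12103 = 0.0170676

0.01707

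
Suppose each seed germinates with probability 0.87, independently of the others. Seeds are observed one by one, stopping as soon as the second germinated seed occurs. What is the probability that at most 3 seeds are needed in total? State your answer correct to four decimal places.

Finishing within 3 seeds ⇔ at least 2 successes in the first 3. With X ~ Binomial(3, 0.87), P(Y ≤ 3) = 1 − P(X ≤ 1).
  k=0: C(3,0)·0.87^0·0.13^3 = 0.002197
  k=1: C(3,1)·0.87^1·0.13^2 = 0.044109
1 − 0.046306 = 0.953694

0.9537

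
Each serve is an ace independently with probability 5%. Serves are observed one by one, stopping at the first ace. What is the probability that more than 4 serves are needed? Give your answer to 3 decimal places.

Y = number of serves to the first success; geometric, p = 0.05.
P(Y > 4) = P(first 4 all fail) = (1−p)^4 = 0.81451

0.815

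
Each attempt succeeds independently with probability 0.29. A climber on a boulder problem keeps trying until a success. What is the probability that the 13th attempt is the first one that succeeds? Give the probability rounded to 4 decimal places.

0.0048

Geometric (trials to first success), p = 0.29.
P(Y = 13) = (1−p)^12 · p = 0.01641 · 0.29 = 0.004759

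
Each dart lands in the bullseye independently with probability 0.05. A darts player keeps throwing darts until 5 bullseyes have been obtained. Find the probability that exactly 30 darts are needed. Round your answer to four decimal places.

Y = trial on which the fifth success occurs; negative binomial, r=5, p=0.05.
P(Y=30) = C(29,4) · p^5 · (1−p)^25
= 23751 · 3.125e-07 · 0.27739 = 0.002059

0.0021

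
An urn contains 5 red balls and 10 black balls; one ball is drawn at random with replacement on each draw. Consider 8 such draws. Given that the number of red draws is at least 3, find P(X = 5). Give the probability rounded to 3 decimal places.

X ~ Binomial(8, 0.333333). Want P(X=5 | X≥3) = P(X=5) / P(X≥3).
P(X=5) = C(8,5)·0.333333^5·0.666667^3 = 0.06828
P(X≥3) = 1 − 0.03902 − 0.15607 − 0.27313 = 0.53178
Ratio = 0.06828 / 0.53178 = 0.12840

0.128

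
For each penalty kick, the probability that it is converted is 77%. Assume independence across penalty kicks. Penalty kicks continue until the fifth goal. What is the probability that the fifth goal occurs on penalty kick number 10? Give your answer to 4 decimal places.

Y = trial on which the fifth success occurs; negative binomial, r=5, p=0.77.
P(Y=10) = C(9,4) · p^5 · (1−p)^5
= 126 · 0.27068 · 0.00064363 = 0.021951

0.0220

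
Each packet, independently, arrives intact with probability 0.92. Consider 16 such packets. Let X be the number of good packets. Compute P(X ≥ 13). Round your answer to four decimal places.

X ~ Binomial(16, 0.92); P(X ≥ 13) = Σ C(16,k) p^k (1−p)^(16−k) over k:
  k=13: C(16,13)·0.92^13·0.08^3 = 0.096984
  k=14: C(16,14)·0.92^14·0.08^2 = 0.238996
  k=15: C(16,15)·0.92^15·0.08^1 = 0.366461
  k=16: C(16,16)·0.92^16·0.08^0 = 0.263394
Total = 0.965834

0.9658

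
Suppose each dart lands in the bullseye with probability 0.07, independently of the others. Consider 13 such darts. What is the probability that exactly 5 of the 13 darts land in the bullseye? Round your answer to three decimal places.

0.001

X ~ Binomial(n=13, p=0.07).
P(X=5) = C(13,5) · p^5 · (1−p)^8
= 1287 · 1.6807e-06 · 0.55958 = 0.00121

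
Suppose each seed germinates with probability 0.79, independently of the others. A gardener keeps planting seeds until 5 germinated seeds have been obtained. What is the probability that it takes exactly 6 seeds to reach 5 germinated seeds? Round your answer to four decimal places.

0.3231

Y = trial on which the fifth success occurs; negative binomial, r=5, p=0.79.
P(Y=6) = C(5,4) · p^5 · (1−p)^1
= 5 · 0.30771 · 0.21 = 0.323091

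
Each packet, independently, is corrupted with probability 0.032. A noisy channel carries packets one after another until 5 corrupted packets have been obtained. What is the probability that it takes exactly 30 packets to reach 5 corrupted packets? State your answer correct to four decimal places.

0.0004

Y = trial on which the fifth success occurs; negative binomial, r=5, p=0.032.
P(Y=30) = C(29,4) · p^5 · (1−p)^25
= 23751 · 3.3554e-08 · 0.44349 = 0.000353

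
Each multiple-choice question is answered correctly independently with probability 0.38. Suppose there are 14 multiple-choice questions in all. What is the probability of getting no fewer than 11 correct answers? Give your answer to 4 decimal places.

0.0024

X ~ Binomial(14, 0.38); P(X ≥ 11) = Σ C(14,k) p^k (1−p)^(14−k) over k:
  k=11: C(14,11)·0.38^11·0.62^3 = 0.002070
  k=12: C(14,12)·0.38^12·0.62^2 = 0.000317
  k=13: C(14,13)·0.38^13·0.62^1 = 0.000030
  k=14: C(14,14)·0.38^14·0.62^0 = 0.000001
Total = 0.002418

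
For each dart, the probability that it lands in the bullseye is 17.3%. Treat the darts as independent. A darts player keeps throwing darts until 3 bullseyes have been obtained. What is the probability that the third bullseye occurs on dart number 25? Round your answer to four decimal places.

0.0219

Y = trial on which the third success occurs; negative binomial, r=3, p=0.173.
P(Y=25) = C(24,2) · p^3 · (1−p)^22
= 276 · 0.0051777 · 0.015315 = 0.021886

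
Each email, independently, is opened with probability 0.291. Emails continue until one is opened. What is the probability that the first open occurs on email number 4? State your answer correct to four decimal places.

Geometric (trials to first success), p = 0.291.
P(Y = 4) = (1−p)^3 · p = 0.3564 · 0.291 = 0.103713

0.1037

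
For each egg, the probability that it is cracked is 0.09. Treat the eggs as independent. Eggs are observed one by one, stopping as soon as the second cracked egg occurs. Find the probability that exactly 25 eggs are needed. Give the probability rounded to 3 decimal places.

Y = trial on which the second success occurs; negative binomial, r=2, p=0.09.
P(Y=25) = C(24,1) · p^2 · (1−p)^23
= 24 · 0.0081 · 0.11428 = 0.02222

0.022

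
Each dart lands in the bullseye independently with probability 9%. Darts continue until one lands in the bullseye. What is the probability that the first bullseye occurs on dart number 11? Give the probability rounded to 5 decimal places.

0.03505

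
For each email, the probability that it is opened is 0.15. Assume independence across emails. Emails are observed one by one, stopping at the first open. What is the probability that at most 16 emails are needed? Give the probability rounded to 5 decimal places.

0.92575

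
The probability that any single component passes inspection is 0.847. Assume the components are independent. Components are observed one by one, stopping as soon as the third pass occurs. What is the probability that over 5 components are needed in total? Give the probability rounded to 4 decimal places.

0.0281

Needing more than 5 components ⇔ fewer than 3 successes in the first 5. With X ~ Binomial(5, 0.847), P(Y > 5) = P(X ≤ 2).
  k=0: C(5,0)·0.847^0·0.153^5 = 0.000084
  k=1: C(5,1)·0.847^1·0.153^4 = 0.002321
  k=2: C(5,2)·0.847^2·0.153^3 = 0.025695
P(X ≤ 2) = 0.028099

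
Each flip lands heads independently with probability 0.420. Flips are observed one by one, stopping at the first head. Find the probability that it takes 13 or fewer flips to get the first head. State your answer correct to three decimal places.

Y = number of flips to the first success; geometric, p = 0.42.
P(Y ≤ 13) = 1 − (1−p)^13 = 1 − 0.00084 = 0.99916

0.999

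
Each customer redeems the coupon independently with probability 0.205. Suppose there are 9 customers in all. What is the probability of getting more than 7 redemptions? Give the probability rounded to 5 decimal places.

0.00002

X ~ Binomial(9, 0.205); P(X ≥ 8) = Σ C(9,k) p^k (1−p)^(9−k) over k:
  k=8: C(9,8)·0.205^8·0.795^1 = 0.0000223
  k=9: C(9,9)·0.205^9·0.795^0 = 0.0000006
Total = 0.0000230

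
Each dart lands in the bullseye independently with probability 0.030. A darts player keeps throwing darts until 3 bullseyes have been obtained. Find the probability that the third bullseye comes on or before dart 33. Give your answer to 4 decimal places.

0.0756

Finishing within 33 darts ⇔ at least 3 successes in the first 33. With X ~ Binomial(33, 0.03), P(Y ≤ 33) = 1 − P(X ≤ 2).
  k=0: C(33,0)·0.03^0·0.97^33 = 0.365988
  k=1: C(33,1)·0.03^1·0.97^32 = 0.373534
  k=2: C(33,2)·0.03^2·0.97^31 = 0.184842
1 − 0.924365 = 0.075635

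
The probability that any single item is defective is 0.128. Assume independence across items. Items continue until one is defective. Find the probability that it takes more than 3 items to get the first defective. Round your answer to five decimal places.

Y = number of items to the first success; geometric, p = 0.128.
P(Y > 3) = P(first 3 all fail) = (1−p)^3 = 0.6630548

0.66305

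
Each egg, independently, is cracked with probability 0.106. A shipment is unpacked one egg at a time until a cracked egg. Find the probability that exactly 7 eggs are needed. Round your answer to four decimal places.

0.0541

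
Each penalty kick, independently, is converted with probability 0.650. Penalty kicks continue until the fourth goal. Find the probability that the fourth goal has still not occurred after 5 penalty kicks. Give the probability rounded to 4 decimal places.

Needing more than 5 penalty kicks ⇔ fewer than 4 successes in the first 5. With X ~ Binomial(5, 0.65), P(Y > 5) = P(X ≤ 3).
  k=0: C(5,0)·0.65^0·0.35^5 = 0.005252
  k=1: C(5,1)·0.65^1·0.35^4 = 0.048770
  k=2: C(5,2)·0.65^2·0.35^3 = 0.181147
  k=3: C(5,3)·0.65^3·0.35^2 = 0.336416
P(X ≤ 3) = 0.571585

0.5716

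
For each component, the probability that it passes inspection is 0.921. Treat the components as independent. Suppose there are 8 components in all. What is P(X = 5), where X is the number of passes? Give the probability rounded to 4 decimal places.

X ~ Binomial(n=8, p=0.921).
P(X=5) = C(8,5) · p^5 · (1−p)^3
= 56 · 0.66267 · 0.00049304 = 0.018296

0.0183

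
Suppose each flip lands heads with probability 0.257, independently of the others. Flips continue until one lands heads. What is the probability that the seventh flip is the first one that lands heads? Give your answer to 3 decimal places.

0.043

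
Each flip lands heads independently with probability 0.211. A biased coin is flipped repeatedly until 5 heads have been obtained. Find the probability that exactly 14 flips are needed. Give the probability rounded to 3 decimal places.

0.035

Y = trial on which the fifth success occurs; negative binomial, r=5, p=0.211.
P(Y=14) = C(13,4) · p^5 · (1−p)^9
= 715 · 0.00041823 · 0.11849 = 0.03543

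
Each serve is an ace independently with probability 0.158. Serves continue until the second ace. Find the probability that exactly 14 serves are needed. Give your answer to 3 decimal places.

0.041

Y = trial on which the second success occurs; negative binomial, r=2, p=0.158.
P(Y=14) = C(13,1) · p^2 · (1−p)^12
= 13 · 0.024964 · 0.12698 = 0.04121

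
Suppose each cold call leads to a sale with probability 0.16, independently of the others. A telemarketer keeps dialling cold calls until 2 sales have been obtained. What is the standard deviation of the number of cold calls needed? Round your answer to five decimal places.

8.10093

Y = total cold calls until the second success; negative binomial with r=2, p=0.16.
SD(Y) = √[r(1−p)/p²] = √(65.6250000) = 8.1009259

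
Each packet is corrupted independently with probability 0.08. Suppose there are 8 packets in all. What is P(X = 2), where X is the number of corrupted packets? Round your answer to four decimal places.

X ~ Binomial(n=8, p=0.08).
P(X=2) = C(8,2) · p^2 · (1−p)^6
= 28 · 0.0064 · 0.60636 = 0.108659

0.1087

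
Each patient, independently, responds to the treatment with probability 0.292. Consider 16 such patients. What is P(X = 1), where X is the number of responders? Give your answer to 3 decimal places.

X ~ Binomial(n=16, p=0.292).
P(X=1) = C(16,1) · p^1 · (1−p)^15
= 16 · 0.292 · 0.0056299 = 0.02630

0.026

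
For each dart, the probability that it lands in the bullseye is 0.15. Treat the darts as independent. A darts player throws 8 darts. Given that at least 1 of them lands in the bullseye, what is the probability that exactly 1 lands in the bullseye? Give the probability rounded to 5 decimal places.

0.52878

X ~ Binomial(8, 0.15). Want P(X=1 | X≥1) = P(X=1) / P(X≥1).
P(X=1) = C(8,1)·0.15^1·0.85^7 = 0.3846925
P(X≥1) = 1 − 0.2724905 = 0.7275095
Ratio = 0.3846925 / 0.7275095 = 0.5287801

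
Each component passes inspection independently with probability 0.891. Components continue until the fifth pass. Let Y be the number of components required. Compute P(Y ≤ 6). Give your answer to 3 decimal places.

0.868

Finishing within 6 components ⇔ at least 5 successes in the first 6. With X ~ Binomial(6, 0.891), P(Y ≤ 6) = 1 − P(X ≤ 4).
  k=0: C(6,0)·0.891^0·0.109^6 = 0.00000
  k=1: C(6,1)·0.891^1·0.109^5 = 0.00008
  k=2: C(6,2)·0.891^2·0.109^4 = 0.00168
  k=3: C(6,3)·0.891^3·0.109^3 = 0.01832
  k=4: C(6,4)·0.891^4·0.109^2 = 0.11232
1 − 0.13241 = 0.86759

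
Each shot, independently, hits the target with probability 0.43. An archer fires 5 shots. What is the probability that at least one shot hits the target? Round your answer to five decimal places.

P(at least one) = 1 − P(none) = 1 − (1 − 0.43)^5
= 1 − 0.0601692 = 0.9398308

0.93983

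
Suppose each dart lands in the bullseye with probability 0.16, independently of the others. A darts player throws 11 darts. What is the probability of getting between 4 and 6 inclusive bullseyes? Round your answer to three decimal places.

0.084

X ~ Binomial(11, 0.16); P(4 ≤ X ≤ 6) = Σ C(11,k) p^k (1−p)^(11−k) over k:
  k=4: C(11,4)·0.16^4·0.84^7 = 0.06382
  k=5: C(11,5)·0.16^5·0.84^6 = 0.01702
  k=6: C(11,6)·0.16^6·0.84^5 = 0.00324
Total = 0.08408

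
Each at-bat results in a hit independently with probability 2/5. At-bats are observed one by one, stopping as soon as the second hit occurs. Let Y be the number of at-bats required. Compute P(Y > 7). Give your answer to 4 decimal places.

0.1586

Needing more than 7 at-bats ⇔ fewer than 2 successes in the first 7. With X ~ Binomial(7, 0.40), P(Y > 7) = P(X ≤ 1).
  k=0: C(7,0)·0.40^0·0.60^7 = 0.027994
  k=1: C(7,1)·0.40^1·0.60^6 = 0.130637
P(X ≤ 1) = 0.158630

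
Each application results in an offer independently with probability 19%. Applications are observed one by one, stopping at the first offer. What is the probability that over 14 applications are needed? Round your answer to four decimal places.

0.0523

Y = number of applications to the first success; geometric, p = 0.19.
P(Y > 14) = P(first 14 all fail) = (1−p)^14 = 0.052335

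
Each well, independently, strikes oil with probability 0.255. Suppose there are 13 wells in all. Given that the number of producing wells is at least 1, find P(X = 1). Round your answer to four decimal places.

0.0991

X ~ Binomial(13, 0.255). Want P(X=1 | X≥1) = P(X=1) / P(X≥1).
P(X=1) = C(13,1)·0.255^1·0.745^12 = 0.096908
P(X≥1) = 1 − 0.021779 = 0.978221
Ratio = 0.096908 / 0.978221 = 0.099065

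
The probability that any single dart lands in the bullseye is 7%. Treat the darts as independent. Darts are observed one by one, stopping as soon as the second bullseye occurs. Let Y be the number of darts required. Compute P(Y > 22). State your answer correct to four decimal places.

Needing more than 22 darts ⇔ fewer than 2 successes in the first 22. With X ~ Binomial(22, 0.07), P(Y > 22) = P(X ≤ 1).
  k=0: C(22,0)·0.07^0·0.93^22 = 0.202593
  k=1: C(22,1)·0.07^1·0.93^21 = 0.335477
P(X ≤ 1) = 0.538070

0.5381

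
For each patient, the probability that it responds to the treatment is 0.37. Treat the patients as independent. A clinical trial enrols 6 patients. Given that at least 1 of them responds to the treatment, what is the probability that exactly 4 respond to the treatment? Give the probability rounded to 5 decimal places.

0.11902

X ~ Binomial(6, 0.37). Want P(X=4 | X≥1) = P(X=4) / P(X≥1).
P(X=4) = C(6,4)·0.37^4·0.63^2 = 0.1115782
P(X≥1) = 1 − 0.0625235 = 0.9374765
Ratio = 0.1115782 / 0.9374765 = 0.1190197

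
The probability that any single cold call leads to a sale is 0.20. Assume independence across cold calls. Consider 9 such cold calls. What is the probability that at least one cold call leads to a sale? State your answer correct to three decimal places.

0.866

P(at least one) = 1 − P(none) = 1 − (1 − 0.20)^9
= 1 − 0.13422 = 0.86578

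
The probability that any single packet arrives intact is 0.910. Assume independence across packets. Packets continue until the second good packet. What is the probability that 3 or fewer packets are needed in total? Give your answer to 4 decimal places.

0.9772

Finishing within 3 packets ⇔ at least 2 successes in the first 3. With X ~ Binomial(3, 0.91), P(Y ≤ 3) = 1 − P(X ≤ 1).
  k=0: C(3,0)·0.91^0·0.09^3 = 0.000729
  k=1: C(3,1)·0.91^1·0.09^2 = 0.022113
1 − 0.022842 = 0.977158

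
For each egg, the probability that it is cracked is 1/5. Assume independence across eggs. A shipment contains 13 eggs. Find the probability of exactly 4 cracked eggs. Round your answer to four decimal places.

X ~ Binomial(n=13, p=0.20).
P(X=4) = C(13,4) · p^4 · (1−p)^9
= 715 · 0.0016 · 0.13422 = 0.153545

0.1535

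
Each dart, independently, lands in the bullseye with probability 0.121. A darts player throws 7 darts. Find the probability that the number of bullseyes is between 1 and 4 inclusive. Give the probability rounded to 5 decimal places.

X ~ Binomial(7, 0.121); P(1 ≤ X ≤ 4) = Σ C(7,k) p^k (1−p)^(7−k) over k:
  k=1: C(7,1)·0.121^1·0.879^6 = 0.3906759
  k=2: C(7,2)·0.121^2·0.879^5 = 0.1613372
  k=3: C(7,3)·0.121^3·0.879^4 = 0.0370152
  k=4: C(7,4)·0.121^4·0.879^3 = 0.0050954
Total = 0.5941236

0.59412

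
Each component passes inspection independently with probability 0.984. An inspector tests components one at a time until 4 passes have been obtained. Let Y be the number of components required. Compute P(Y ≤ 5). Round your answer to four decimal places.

Finishing within 5 components ⇔ at least 4 successes in the first 5. With X ~ Binomial(5, 0.984), P(Y ≤ 5) = 1 − P(X ≤ 3).
  k=0: C(5,0)·0.984^0·0.016^5 = 0.000000
  k=1: C(5,1)·0.984^1·0.016^4 = 0.000000
  k=2: C(5,2)·0.984^2·0.016^3 = 0.000040
  k=3: C(5,3)·0.984^3·0.016^2 = 0.002439
1 − 0.002479 = 0.997521

0.9975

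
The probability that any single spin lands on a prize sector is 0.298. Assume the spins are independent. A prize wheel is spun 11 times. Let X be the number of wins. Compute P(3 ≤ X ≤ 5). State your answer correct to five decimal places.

0.60612

X ~ Binomial(11, 0.298); P(3 ≤ X ≤ 5) = Σ C(11,k) p^k (1−p)^(11−k) over k:
  k=3: C(11,3)·0.298^3·0.702^8 = 0.2575311
  k=4: C(11,4)·0.298^4·0.702^7 = 0.2186446
  k=5: C(11,5)·0.298^5·0.702^6 = 0.1299409
Total = 0.6061166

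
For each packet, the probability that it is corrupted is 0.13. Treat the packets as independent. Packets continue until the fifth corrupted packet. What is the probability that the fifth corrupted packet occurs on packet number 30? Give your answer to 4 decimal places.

0.0271

Y = trial on which the fifth success occurs; negative binomial, r=5, p=0.13.
P(Y=30) = C(29,4) · p^5 · (1−p)^25
= 23751 · 3.7129e-05 · 0.03076 = 0.027126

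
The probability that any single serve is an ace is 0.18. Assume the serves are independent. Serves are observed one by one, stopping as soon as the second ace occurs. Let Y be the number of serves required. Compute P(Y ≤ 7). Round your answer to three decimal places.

Finishing within 7 serves ⇔ at least 2 successes in the first 7. With X ~ Binomial(7, 0.18), P(Y ≤ 7) = 1 − P(X ≤ 1).
  k=0: C(7,0)·0.18^0·0.82^7 = 0.24929
  k=1: C(7,1)·0.18^1·0.82^6 = 0.38305
1 − 0.63233 = 0.36767

0.368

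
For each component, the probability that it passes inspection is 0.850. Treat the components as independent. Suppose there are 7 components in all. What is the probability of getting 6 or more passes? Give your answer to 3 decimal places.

X ~ Binomial(7, 0.85); P(X ≥ 6) = Σ C(7,k) p^k (1−p)^(7−k) over k:
  k=6: C(7,6)·0.85^6·0.15^1 = 0.39601
  k=7: C(7,7)·0.85^7·0.15^0 = 0.32058
Total = 0.71658

0.717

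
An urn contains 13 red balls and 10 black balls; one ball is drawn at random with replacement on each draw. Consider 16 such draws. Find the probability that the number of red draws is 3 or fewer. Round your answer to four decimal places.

X ~ Binomial(16, 0.565217); P(X ≤ 3) = Σ C(16,k) p^k (1−p)^(16−k) over k:
  k=0: C(16,0)·0.565217^0·0.434783^16 = 0.000002
  k=1: C(16,1)·0.565217^1·0.434783^15 = 0.000034
  k=2: C(16,2)·0.565217^2·0.434783^14 = 0.000331
  k=3: C(16,3)·0.565217^3·0.434783^13 = 0.002006
Total = 0.002372

0.0024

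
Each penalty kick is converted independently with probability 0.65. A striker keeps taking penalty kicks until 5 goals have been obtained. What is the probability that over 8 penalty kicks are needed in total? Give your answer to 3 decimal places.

0.294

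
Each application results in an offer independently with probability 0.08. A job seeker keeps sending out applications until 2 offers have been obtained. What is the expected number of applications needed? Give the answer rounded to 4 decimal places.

25.0000

Y = total applications until the second success; negative binomial with r=2, p=0.08.
E[Y] = r / p = 2 / 0.08 = 25.000000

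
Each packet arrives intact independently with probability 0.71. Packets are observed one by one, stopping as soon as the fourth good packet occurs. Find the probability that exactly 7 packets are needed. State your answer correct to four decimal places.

0.1240

Y = trial on which the fourth success occurs; negative binomial, r=4, p=0.71.
P(Y=7) = C(6,3) · p^4 · (1−p)^3
= 20 · 0.25412 · 0.024389 = 0.123953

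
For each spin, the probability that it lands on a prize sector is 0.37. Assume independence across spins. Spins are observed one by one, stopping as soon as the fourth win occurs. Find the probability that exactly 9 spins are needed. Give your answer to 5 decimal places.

0.10416

Y = trial on which the fourth success occurs; negative binomial, r=4, p=0.37.
P(Y=9) = C(8,3) · p^4 · (1−p)^5
= 56 · 0.018742 · 0.099244 = 0.1041592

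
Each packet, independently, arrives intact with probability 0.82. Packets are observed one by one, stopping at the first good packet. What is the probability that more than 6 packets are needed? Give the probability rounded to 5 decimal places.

Y = number of packets to the first success; geometric, p = 0.82.
P(Y > 6) = P(first 6 all fail) = (1−p)^6 = 0.0000340

0.00003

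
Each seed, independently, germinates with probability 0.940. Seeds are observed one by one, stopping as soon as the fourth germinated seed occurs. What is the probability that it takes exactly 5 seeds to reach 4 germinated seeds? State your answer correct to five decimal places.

0.18738

Y = trial on which the fourth success occurs; negative binomial, r=4, p=0.94.
P(Y=5) = C(4,3) · p^4 · (1−p)^1
= 4 · 0.78075 · 0.06 = 0.1873798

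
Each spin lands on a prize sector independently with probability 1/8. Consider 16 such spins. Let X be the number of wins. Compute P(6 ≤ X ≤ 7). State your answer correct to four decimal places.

0.0097

X ~ Binomial(16, 0.125); P(6 ≤ X ≤ 7) = Σ C(16,k) p^k (1−p)^(16−k) over k:
  k=6: C(16,6)·0.125^6·0.875^10 = 0.008036
  k=7: C(16,7)·0.125^7·0.875^9 = 0.001640
Total = 0.009677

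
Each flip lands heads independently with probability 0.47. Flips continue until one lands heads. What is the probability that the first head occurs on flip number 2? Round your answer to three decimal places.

0.249

Geometric (trials to first success), p = 0.47.
P(Y = 2) = (1−p)^1 · p = 0.53 · 0.47 = 0.24910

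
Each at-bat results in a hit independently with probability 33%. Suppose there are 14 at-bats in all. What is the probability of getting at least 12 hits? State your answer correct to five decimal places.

0.00007

X ~ Binomial(14, 0.33); P(X ≥ 12) = Σ C(14,k) p^k (1−p)^(14−k) over k:
  k=12: C(14,12)·0.33^12·0.67^2 = 0.0000681
  k=13: C(14,13)·0.33^13·0.67^1 = 0.0000052
  k=14: C(14,14)·0.33^14·0.67^0 = 0.0000002
Total = 0.0000735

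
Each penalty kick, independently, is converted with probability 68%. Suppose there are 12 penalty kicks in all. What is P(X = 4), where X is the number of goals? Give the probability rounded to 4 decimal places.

0.0116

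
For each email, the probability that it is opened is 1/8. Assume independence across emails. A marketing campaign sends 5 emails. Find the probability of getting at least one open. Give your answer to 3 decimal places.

P(at least one) = 1 − P(none) = 1 − (1 − 0.125)^5
= 1 − 0.51291 = 0.48709

0.487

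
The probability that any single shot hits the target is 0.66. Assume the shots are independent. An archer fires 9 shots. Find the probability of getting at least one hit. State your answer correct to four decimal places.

0.9999

P(at least one) = 1 − P(none) = 1 − (1 − 0.66)^9
= 1 − 0.000061 = 0.999939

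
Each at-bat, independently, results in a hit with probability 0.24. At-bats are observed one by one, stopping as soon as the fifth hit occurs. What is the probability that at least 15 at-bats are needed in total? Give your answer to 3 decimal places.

0.770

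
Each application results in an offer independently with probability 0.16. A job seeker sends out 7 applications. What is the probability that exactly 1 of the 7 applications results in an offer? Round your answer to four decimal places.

X ~ Binomial(n=7, p=0.16).
P(X=1) = C(7,1) · p^1 · (1−p)^6
= 7 · 0.16 · 0.3513 = 0.393454

0.3935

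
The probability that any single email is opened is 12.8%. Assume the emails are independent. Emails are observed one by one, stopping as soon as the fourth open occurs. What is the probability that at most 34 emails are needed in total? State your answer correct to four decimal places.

Finishing within 34 emails ⇔ at least 4 successes in the first 34. With X ~ Binomial(34, 0.128), P(Y ≤ 34) = 1 − P(X ≤ 3).
  k=0: C(34,0)·0.128^0·0.872^34 = 0.009496
  k=1: C(34,1)·0.128^1·0.872^33 = 0.047395
  k=2: C(34,2)·0.128^2·0.872^32 = 0.114792
  k=3: C(34,3)·0.128^3·0.872^31 = 0.179735
1 − 0.351418 = 0.648582

0.6486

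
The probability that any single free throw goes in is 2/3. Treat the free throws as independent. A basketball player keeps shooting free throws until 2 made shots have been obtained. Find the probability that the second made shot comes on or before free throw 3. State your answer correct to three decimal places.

0.741

Finishing within 3 free throws ⇔ at least 2 successes in the first 3. With X ~ Binomial(3, 0.666667), P(Y ≤ 3) = 1 − P(X ≤ 1).
  k=0: C(3,0)·0.666667^0·0.333333^3 = 0.03704
  k=1: C(3,1)·0.666667^1·0.333333^2 = 0.22222
1 − 0.25926 = 0.74074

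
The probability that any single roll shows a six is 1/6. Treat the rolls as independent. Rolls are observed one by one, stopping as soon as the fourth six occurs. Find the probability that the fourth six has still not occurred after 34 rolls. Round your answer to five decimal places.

0.15869

Needing more than 34 rolls ⇔ fewer than 4 successes in the first 34. With X ~ Binomial(34, 0.166667), P(Y > 34) = P(X ≤ 3).
  k=0: C(34,0)·0.166667^0·0.833333^34 = 0.0020316
  k=1: C(34,1)·0.166667^1·0.833333^33 = 0.0138149
  k=2: C(34,2)·0.166667^2·0.833333^32 = 0.0455890
  k=3: C(34,3)·0.166667^3·0.833333^31 = 0.0972566
P(X ≤ 3) = 0.1586921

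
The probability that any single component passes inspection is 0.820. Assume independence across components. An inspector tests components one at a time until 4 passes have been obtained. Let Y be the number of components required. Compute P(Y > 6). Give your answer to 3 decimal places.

Needing more than 6 components ⇔ fewer than 4 successes in the first 6. With X ~ Binomial(6, 0.82), P(Y > 6) = P(X ≤ 3).
  k=0: C(6,0)·0.82^0·0.18^6 = 0.00003
  k=1: C(6,1)·0.82^1·0.18^5 = 0.00093
  k=2: C(6,2)·0.82^2·0.18^4 = 0.01059
  k=3: C(6,3)·0.82^3·0.18^3 = 0.06431
P(X ≤ 3) = 0.07586

0.076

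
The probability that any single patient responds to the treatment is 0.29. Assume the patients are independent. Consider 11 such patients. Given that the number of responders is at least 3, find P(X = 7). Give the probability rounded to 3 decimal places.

0.022

X ~ Binomial(11, 0.29). Want P(X=7 | X≥3) = P(X=7) / P(X≥3).
P(X=7) = C(11,7)·0.29^7·0.71^4 = 0.01447
P(X≥3) = 1 − 0.02311 − 0.10384 − 0.21207 = 0.66097
Ratio = 0.01447 / 0.66097 = 0.02189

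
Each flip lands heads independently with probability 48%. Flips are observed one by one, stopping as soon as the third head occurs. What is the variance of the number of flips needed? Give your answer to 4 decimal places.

6.7708

Y = total flips until the third success; negative binomial with r=3, p=0.48.
Var(Y) = r(1−p)/p² = 3·0.52 / 0.48² = 6.770833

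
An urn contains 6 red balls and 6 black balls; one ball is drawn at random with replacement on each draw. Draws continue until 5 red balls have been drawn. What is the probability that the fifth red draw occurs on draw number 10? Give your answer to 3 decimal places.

0.123

Y = trial on which the fifth success occurs; negative binomial, r=5, p=0.50.
P(Y=10) = C(9,4) · p^5 · (1−p)^5
= 126 · 0.03125 · 0.03125 = 0.12305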